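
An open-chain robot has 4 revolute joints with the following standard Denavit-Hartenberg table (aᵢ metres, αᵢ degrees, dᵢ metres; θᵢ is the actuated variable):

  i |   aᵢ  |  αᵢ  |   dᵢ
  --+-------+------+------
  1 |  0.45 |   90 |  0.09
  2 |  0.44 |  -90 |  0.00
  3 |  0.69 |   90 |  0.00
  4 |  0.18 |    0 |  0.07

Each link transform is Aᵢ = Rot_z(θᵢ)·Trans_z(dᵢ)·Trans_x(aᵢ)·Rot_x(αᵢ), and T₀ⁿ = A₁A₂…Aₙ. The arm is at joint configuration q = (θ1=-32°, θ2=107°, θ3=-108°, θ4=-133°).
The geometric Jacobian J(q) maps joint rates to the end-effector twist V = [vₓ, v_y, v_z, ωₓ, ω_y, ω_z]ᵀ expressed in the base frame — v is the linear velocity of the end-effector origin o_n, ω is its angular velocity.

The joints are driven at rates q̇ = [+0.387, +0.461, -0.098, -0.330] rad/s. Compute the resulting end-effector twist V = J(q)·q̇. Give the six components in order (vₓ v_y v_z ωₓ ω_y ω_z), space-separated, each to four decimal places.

o_n = [0.1648, -0.7136, 0.3180]
J₁: ẑ×o_n = [0.7136, 0.1648, -0.0000], ω = ẑ
J2: z=[-0.5299, -0.8480, 0.0000] o=[0.3816, -0.2385, 0.0900] → [-0.1933, 0.1208, 0.0680, -0.5299, -0.8480, 0.0000]
J3: z=[-0.8110, 0.5068, -0.2924] o=[0.2725, -0.1703, 0.5108] → [-0.2566, -0.1249, 0.4952, -0.8110, 0.5068, -0.2924]
J4: z=[0.3996, 0.1147, -0.9095] o=[-0.0224, -0.7598, 0.3069] → [0.0433, -0.1747, -0.0030, 0.3996, 0.1147, -0.9095]
V = J·q̇ = [0.1979, 0.1894, -0.0162, -0.2967, -0.4785, 0.7158]

0.1979 0.1894 -0.0162 -0.2967 -0.4785 0.7158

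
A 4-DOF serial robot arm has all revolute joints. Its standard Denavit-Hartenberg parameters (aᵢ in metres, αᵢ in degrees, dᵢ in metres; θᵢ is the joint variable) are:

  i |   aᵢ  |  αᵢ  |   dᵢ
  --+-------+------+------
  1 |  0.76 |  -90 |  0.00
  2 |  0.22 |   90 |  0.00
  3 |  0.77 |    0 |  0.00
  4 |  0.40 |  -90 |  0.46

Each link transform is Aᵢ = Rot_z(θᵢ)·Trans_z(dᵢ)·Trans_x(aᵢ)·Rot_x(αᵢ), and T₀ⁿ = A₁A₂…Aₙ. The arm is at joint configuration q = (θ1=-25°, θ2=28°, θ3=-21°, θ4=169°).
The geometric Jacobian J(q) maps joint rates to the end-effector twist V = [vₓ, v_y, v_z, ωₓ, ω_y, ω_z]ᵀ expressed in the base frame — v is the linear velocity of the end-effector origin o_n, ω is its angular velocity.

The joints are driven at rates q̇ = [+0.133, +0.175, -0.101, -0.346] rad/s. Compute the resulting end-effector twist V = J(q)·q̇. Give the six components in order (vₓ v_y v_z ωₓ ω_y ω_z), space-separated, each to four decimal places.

0.1990 0.2153 -0.1618 -0.1162 0.2473 -0.2617

o_n = [1.3373, -0.6942, 0.1246]
J₁: ẑ×o_n = [0.6942, 1.3373, -0.0000], ω = ẑ
J2: z=[0.4226, 0.9063, 0.0000] o=[0.6888, -0.3212, 0.0000] → [0.1130, -0.0527, -0.7454, 0.4226, 0.9063, 0.0000]
J3: z=[0.4255, -0.1984, 0.8829] o=[0.8648, -0.4033, -0.1033] → [0.2116, 0.3202, -0.0300, 0.4255, -0.1984, 0.8829]
J4: z=[0.4255, -0.1984, 0.8829] o=[1.3235, -0.9216, -0.4408] → [-0.3130, -0.2283, 0.0995, 0.4255, -0.1984, 0.8829]
V = J·q̇ = [0.1990, 0.2153, -0.1618, -0.1162, 0.2473, -0.2617]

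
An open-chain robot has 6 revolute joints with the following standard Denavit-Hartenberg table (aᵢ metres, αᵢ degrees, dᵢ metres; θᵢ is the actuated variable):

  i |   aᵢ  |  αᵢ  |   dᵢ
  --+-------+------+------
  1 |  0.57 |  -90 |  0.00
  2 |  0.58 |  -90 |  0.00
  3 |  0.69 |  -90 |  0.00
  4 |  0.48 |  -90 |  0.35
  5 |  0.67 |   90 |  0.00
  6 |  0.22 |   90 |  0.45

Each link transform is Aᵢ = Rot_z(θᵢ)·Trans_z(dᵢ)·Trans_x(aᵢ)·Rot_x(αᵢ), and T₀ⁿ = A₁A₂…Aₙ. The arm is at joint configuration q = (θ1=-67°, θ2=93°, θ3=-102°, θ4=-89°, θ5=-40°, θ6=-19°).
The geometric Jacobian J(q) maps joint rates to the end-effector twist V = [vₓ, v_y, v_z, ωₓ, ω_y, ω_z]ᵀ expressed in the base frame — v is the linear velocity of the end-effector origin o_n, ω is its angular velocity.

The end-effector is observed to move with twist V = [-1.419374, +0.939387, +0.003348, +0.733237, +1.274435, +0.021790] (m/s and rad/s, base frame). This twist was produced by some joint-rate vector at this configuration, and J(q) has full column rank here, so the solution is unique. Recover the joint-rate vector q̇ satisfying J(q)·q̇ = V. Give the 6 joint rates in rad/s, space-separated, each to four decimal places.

-0.0810 0.5450 0.9030 0.0740 0.6260 0.0020

o_n = [0.6624, 0.6953, -1.6323]
J₁: ẑ×o_n = [-0.6953, 0.6624, 0.0000], ω = ẑ
J2: z=[0.9205, 0.3907, 0.0000] o=[0.2227, -0.5247, 0.0000] → [-0.6378, 1.5026, 0.9512, 0.9205, 0.3907, 0.0000]
J3: z=[-0.3902, 0.9192, 0.0523] o=[0.2109, -0.4967, -0.5792] → [-1.0305, -0.3873, -0.8802, -0.3902, 0.9192, 0.0523]
J4: z=[0.1714, 0.1284, -0.9768] o=[0.8351, -0.2399, -0.4359] → [0.7600, 0.3737, 0.1824, 0.1714, 0.1284, -0.9768]
J5: z=[0.9113, 0.3561, 0.2067] o=[0.7154, 0.2493, -0.7510] → [-0.4060, 0.7923, 0.4253, 0.9113, 0.3561, 0.2067]
J6: z=[0.3719, -0.4966, -0.7842] o=[0.5970, 0.7796, -1.1429] → [0.1769, 0.1308, 0.0011, 0.3719, -0.4966, -0.7842]
q̇ = J⁺·V = [-0.0810, 0.5450, 0.9030, 0.0740, 0.6260, 0.0020]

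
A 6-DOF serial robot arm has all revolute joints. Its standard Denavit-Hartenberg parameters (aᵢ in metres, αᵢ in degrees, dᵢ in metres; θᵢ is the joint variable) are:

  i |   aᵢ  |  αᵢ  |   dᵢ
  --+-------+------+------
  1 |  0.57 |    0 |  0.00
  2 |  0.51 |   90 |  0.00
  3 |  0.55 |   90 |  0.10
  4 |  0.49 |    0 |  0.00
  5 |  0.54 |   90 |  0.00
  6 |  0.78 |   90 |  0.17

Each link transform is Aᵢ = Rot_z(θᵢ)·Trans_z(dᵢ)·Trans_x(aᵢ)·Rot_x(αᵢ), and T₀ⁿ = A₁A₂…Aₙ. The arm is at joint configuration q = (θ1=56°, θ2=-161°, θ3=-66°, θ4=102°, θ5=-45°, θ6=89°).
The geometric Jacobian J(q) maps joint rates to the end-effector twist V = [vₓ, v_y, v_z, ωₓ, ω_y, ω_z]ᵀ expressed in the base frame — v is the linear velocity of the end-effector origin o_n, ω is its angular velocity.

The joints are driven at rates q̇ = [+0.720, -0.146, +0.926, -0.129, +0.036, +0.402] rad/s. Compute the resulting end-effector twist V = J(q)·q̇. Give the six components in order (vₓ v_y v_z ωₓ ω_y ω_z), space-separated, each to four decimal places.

o_n = [-0.6414, 0.5637, -1.1323]
J₁: ẑ×o_n = [-0.5637, -0.6414, 0.0000], ω = ẑ
J2: z=[0.0000, 0.0000, 1.0000] o=[0.3187, 0.4726, 0.0000] → [-0.0912, -0.9601, 0.0000, 0.0000, 0.0000, 1.0000]
J3: z=[-0.9659, 0.2588, 0.0000] o=[0.1867, -0.0201, 0.0000] → [-0.2931, -1.0937, -0.3496, -0.9659, 0.2588, 0.0000]
J4: z=[0.2364, 0.8824, -0.4067] o=[0.0323, -0.2103, -0.5025] → [-0.2410, 0.4229, 0.7774, 0.2364, 0.8824, -0.4067]
J5: z=[0.2364, 0.8824, -0.4067] o=[-0.4200, -0.0462, -0.4094] → [-0.3898, 0.2610, 0.3396, 0.2364, 0.8824, -0.4067]
J6: z=[0.4378, -0.4705, -0.7662] o=[-0.8884, -0.0445, -0.6781] → [0.6797, 0.0096, 0.3825, 0.4378, -0.4705, -0.7662]
V = J·q̇ = [-0.3736, -1.3757, -0.2580, -0.7404, -0.0315, 0.3038]

-0.3736 -1.3757 -0.2580 -0.7404 -0.0315 0.3038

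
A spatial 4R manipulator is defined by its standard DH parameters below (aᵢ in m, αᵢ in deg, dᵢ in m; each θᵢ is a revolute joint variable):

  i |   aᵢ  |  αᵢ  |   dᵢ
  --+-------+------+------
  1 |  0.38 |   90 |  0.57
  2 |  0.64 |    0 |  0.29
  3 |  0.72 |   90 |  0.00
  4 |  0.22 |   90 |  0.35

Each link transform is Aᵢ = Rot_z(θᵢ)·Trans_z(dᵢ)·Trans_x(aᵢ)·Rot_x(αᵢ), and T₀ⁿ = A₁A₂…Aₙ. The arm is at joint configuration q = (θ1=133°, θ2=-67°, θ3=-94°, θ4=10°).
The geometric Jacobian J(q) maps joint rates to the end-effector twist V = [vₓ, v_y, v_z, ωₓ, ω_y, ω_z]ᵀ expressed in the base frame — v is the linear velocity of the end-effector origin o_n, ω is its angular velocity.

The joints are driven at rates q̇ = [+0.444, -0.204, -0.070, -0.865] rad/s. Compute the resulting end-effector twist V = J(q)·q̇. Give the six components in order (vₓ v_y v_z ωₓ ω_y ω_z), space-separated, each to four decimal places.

o_n = [0.4920, -0.0464, 0.0069]
J₁: ẑ×o_n = [0.0464, 0.4920, -0.0000], ω = ẑ
J2: z=[0.7314, 0.6820, 0.0000] o=[-0.2592, 0.2779, 0.5700] → [-0.3841, 0.4119, -0.7495, 0.7314, 0.6820, 0.0000]
J3: z=[0.7314, 0.6820, 0.0000] o=[-0.2176, 0.6586, -0.0191] → [0.0177, -0.0190, -0.9996, 0.7314, 0.6820, 0.0000]
J4: z=[0.2220, -0.2381, 0.9455] o=[0.2467, 0.1607, -0.2535] → [0.1338, 0.1742, 0.0124, 0.2220, -0.2381, 0.9455]
V = J·q̇ = [-0.0180, -0.0149, 0.2121, -0.3925, 0.0191, -0.3739]

-0.0180 -0.0149 0.2121 -0.3925 0.0191 -0.3739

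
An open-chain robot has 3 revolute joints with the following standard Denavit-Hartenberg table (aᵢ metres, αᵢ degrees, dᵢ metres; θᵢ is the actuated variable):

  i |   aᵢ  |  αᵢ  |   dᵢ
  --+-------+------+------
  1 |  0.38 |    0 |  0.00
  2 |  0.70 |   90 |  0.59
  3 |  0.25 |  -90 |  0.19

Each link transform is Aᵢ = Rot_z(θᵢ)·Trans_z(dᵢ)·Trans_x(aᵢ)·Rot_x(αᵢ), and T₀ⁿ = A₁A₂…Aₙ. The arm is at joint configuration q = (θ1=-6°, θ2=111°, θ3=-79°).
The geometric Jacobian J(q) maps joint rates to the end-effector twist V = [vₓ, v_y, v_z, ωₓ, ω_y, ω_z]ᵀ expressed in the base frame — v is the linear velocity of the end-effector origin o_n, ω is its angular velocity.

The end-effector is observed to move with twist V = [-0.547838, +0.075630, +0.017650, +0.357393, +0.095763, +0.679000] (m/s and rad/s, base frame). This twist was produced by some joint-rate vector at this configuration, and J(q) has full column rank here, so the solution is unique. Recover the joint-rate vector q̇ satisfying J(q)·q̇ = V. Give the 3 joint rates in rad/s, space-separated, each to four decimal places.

o_n = [0.3679, 0.7317, 0.3446]
J₁: ẑ×o_n = [-0.7317, 0.3679, 0.0000], ω = ẑ
J2: z=[0.0000, 0.0000, 1.0000] o=[0.3779, -0.0397, 0.0000] → [-0.7714, -0.0100, 0.0000, 0.0000, 0.0000, 1.0000]
J3: z=[0.9659, 0.2588, 0.0000] o=[0.1967, 0.6364, 0.5900] → [-0.0635, 0.2370, 0.0477, 0.9659, 0.2588, 0.0000]
q̇ = J⁺·V = [-0.0140, 0.6930, 0.3700]

-0.0140 0.6930 0.3700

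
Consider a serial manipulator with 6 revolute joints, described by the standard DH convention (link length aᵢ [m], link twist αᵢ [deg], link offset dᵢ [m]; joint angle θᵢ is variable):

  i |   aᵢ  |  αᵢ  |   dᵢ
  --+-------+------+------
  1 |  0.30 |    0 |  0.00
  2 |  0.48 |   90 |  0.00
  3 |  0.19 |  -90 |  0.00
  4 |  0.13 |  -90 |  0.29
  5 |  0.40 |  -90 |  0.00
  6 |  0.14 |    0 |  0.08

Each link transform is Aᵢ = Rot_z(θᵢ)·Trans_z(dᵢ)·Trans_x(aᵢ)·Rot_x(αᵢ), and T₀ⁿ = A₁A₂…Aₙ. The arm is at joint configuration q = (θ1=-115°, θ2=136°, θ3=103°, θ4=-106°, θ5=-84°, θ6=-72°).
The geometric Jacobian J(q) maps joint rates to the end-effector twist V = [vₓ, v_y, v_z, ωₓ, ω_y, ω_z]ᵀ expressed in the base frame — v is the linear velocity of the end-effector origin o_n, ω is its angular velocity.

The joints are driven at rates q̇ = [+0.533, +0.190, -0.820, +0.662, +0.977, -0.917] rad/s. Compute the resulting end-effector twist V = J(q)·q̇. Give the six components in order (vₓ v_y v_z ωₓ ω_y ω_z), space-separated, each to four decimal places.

0.7985 -0.4261 0.7873 -1.4509 0.9719 1.7125

o_n = [-0.2865, -0.6360, 0.0786]
J₁: ẑ×o_n = [0.6360, -0.2865, 0.0000], ω = ẑ
J2: z=[0.0000, 0.0000, 1.0000] o=[-0.1268, -0.2719, 0.0000] → [0.3641, -0.1597, 0.0000, 0.0000, 0.0000, 1.0000]
J3: z=[0.3584, -0.9336, 0.0000] o=[0.3213, -0.0999, 0.0000] → [-0.0734, -0.0282, -0.7596, 0.3584, -0.9336, 0.0000]
J4: z=[-0.9097, -0.3492, -0.2250] o=[0.2814, -0.1152, 0.1851] → [-0.0800, 0.0309, 0.2754, -0.9097, -0.3492, -0.2250]
J5: z=[-0.1031, -0.3348, 0.9366] o=[0.0699, -0.3302, 0.0850] → [0.2885, -0.3345, -0.0878, -0.1031, -0.3348, 0.9366]
J6: z=[0.4953, -0.8339, -0.2436] o=[-0.2751, -0.5057, -0.0157] → [-0.1104, -0.0439, -0.0740, 0.4953, -0.8339, -0.2436]
V = J·q̇ = [0.7985, -0.4261, 0.7873, -1.4509, 0.9719, 1.7125]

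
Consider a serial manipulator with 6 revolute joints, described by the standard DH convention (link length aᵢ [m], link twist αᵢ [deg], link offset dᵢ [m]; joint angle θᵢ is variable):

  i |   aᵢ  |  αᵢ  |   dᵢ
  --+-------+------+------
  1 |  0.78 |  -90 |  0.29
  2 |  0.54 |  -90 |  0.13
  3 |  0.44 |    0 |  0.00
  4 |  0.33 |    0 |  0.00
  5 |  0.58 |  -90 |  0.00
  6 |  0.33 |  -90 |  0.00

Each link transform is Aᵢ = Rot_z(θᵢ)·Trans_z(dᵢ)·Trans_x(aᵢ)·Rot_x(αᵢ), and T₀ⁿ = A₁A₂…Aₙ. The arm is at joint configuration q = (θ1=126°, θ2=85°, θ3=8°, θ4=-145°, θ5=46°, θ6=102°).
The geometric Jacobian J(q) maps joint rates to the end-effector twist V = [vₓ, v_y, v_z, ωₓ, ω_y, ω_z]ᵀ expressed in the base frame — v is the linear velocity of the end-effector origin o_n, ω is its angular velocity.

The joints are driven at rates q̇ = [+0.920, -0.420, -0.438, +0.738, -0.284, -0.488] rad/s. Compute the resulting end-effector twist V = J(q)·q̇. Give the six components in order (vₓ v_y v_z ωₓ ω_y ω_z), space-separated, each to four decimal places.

-0.9682 -1.2065 0.0651 0.3810 0.2046 1.4047

o_n = [-1.3360, 0.4691, -0.4046]
J₁: ẑ×o_n = [-0.4691, -1.3360, 0.0000], ω = ẑ
J2: z=[-0.8090, -0.5878, 0.0000] o=[-0.4585, 0.6310, 0.2900] → [0.4082, -0.5619, -0.3848, -0.8090, -0.5878, 0.0000]
J3: z=[0.5855, -0.8059, -0.0872] o=[-0.5913, 0.5927, -0.2479] → [0.1154, 0.1566, -0.6726, 0.5855, -0.8059, -0.0872]
J4: z=[0.5855, -0.8059, -0.0872] o=[-0.5641, 0.6594, -0.6820] → [-0.2402, -0.0952, -0.7336, 0.5855, -0.8059, -0.0872]
J5: z=[0.5855, -0.8059, -0.0872] o=[-0.7338, 0.5101, -0.4416] → [-0.0334, 0.0308, -0.5094, 0.5855, -0.8059, -0.0872]
J6: z=[-0.0653, 0.0602, -0.9960] o=[-1.2024, 0.1685, -0.4315] → [0.3010, 0.1348, -0.0116, -0.0653, 0.0602, -0.9960]
V = J·q̇ = [-0.9682, -1.2065, 0.0651, 0.3810, 0.2046, 1.4047]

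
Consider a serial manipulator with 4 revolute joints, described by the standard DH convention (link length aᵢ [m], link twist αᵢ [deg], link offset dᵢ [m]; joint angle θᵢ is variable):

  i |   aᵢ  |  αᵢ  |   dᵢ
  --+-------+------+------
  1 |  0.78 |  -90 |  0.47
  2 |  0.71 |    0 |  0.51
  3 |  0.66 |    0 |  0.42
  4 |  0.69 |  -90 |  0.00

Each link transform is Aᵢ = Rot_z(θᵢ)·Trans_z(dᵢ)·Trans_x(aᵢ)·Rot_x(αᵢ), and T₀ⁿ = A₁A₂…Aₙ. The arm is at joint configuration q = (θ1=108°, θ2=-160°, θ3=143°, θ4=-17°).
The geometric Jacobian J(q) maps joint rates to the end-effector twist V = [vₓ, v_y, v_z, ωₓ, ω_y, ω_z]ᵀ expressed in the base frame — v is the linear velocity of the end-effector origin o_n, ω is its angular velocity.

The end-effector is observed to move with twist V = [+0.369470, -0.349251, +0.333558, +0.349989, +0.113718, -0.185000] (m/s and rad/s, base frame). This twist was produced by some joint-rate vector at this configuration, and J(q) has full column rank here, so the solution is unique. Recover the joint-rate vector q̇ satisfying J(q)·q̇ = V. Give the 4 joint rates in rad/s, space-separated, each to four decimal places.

-0.1850 -0.9820 -0.2510 0.8650

o_n = [-1.2912, 0.9642, 1.2916]
J₁: ẑ×o_n = [-0.9642, -1.2912, 0.0000], ω = ẑ
J2: z=[-0.9511, -0.3090, 0.0000] o=[-0.2410, 0.7418, 0.4700] → [-0.2539, 0.7814, -0.5360, -0.9511, -0.3090, 0.0000]
J3: z=[-0.9511, -0.3090, 0.0000] o=[-0.5199, -0.0503, 0.7128] → [-0.1789, 0.5505, -1.2032, -0.9511, -0.3090, 0.0000]
J4: z=[-0.9511, -0.3090, 0.0000] o=[-1.1144, 0.4202, 0.9058] → [-0.1192, 0.3670, -0.5720, -0.9511, -0.3090, 0.0000]
q̇ = J⁺·V = [-0.1850, -0.9820, -0.2510, 0.8650]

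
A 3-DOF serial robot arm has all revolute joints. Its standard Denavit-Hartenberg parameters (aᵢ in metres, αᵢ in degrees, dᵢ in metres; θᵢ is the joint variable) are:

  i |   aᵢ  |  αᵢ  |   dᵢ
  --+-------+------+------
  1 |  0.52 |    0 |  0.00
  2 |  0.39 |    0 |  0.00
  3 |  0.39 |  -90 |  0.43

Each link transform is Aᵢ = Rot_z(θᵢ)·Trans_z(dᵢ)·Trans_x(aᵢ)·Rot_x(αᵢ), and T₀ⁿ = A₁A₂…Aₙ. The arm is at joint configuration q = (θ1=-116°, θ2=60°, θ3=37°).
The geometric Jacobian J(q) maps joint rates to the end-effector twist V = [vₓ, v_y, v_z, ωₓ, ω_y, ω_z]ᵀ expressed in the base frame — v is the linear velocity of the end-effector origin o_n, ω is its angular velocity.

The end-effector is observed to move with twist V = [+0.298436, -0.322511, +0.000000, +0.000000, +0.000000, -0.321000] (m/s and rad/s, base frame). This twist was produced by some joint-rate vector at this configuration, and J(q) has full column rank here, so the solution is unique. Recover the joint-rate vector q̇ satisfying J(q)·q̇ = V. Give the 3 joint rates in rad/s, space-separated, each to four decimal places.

0.7970 -0.9000 -0.2180

o_n = [0.3589, -0.9177, 0.4300]
J₁: ẑ×o_n = [0.9177, 0.3589, -0.0000], ω = ẑ
J2: z=[0.0000, 0.0000, 1.0000] o=[-0.2280, -0.4674, 0.0000] → [0.4503, 0.5868, -0.0000, 0.0000, 0.0000, 1.0000]
J3: z=[0.0000, 0.0000, 1.0000] o=[-0.0099, -0.7907, 0.0000] → [0.1270, 0.3688, -0.0000, 0.0000, 0.0000, 1.0000]
q̇ = J⁺·V = [0.7970, -0.9000, -0.2180]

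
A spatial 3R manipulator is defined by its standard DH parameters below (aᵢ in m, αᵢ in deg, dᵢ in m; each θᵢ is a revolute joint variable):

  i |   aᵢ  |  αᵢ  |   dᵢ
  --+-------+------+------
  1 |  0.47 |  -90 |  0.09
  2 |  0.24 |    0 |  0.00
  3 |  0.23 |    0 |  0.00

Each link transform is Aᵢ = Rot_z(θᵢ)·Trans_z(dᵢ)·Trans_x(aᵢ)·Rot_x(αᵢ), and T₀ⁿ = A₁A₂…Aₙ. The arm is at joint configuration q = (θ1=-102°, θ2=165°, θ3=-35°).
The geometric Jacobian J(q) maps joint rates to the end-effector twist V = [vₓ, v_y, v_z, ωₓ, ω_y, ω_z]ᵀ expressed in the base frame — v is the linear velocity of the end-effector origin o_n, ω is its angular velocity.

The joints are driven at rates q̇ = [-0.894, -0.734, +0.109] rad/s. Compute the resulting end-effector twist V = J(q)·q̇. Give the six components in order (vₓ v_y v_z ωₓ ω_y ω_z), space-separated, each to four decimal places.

o_n = [-0.0188, -0.0884, -0.1483]
J₁: ẑ×o_n = [0.0884, -0.0188, 0.0000], ω = ẑ
J2: z=[0.9781, -0.2079, 0.0000] o=[-0.0977, -0.4597, 0.0900] → [0.0495, 0.2331, 0.3797, 0.9781, -0.2079, 0.0000]
J3: z=[0.9781, -0.2079, 0.0000] o=[-0.0495, -0.2330, 0.0279] → [0.0366, 0.1723, 0.1478, 0.9781, -0.2079, 0.0000]
V = J·q̇ = [-0.1114, -0.1355, -0.2626, -0.6113, 0.1299, -0.8940]

-0.1114 -0.1355 -0.2626 -0.6113 0.1299 -0.8940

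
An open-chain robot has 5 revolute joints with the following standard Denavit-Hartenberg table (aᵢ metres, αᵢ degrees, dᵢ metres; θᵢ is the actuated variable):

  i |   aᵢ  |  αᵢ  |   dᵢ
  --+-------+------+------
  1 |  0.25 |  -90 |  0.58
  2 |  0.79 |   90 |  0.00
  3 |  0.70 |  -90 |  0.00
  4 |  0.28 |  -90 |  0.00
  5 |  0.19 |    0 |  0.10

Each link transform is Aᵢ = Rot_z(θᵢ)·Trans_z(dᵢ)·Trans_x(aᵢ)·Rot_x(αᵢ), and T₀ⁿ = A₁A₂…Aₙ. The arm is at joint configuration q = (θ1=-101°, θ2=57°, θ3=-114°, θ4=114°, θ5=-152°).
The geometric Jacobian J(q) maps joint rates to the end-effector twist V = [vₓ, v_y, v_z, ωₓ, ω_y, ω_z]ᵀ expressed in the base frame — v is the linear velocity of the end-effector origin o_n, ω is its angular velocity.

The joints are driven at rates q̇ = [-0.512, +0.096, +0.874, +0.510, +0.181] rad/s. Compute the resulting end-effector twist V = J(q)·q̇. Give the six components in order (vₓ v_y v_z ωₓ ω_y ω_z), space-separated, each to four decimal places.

-0.3790 0.0788 -0.4384 -0.1682 -1.0727 -0.4430

o_n = [-0.6451, -0.4329, 0.0075]
J₁: ẑ×o_n = [0.4329, -0.6451, 0.0000], ω = ẑ
J2: z=[0.9816, -0.1908, 0.0000] o=[-0.0477, -0.2454, 0.5800] → [0.1092, 0.5620, -0.2980, 0.9816, -0.1908, 0.0000]
J3: z=[-0.1600, -0.8233, 0.5446] o=[-0.1298, -0.6678, -0.0825] → [-0.2020, -0.2662, -0.4618, -0.1600, -0.8233, 0.5446]
J4: z=[-0.4942, -0.4108, -0.7662] o=[-0.7279, -0.3935, 0.1562] → [0.0309, -0.1370, 0.0535, -0.4942, -0.4108, -0.7662]
J5: z=[0.7155, -0.6927, -0.0901] o=[-0.5897, -0.2276, -0.0219] → [-0.0389, -0.0160, -0.1853, 0.7155, -0.6927, -0.0901]
V = J·q̇ = [-0.3790, 0.0788, -0.4384, -0.1682, -1.0727, -0.4430]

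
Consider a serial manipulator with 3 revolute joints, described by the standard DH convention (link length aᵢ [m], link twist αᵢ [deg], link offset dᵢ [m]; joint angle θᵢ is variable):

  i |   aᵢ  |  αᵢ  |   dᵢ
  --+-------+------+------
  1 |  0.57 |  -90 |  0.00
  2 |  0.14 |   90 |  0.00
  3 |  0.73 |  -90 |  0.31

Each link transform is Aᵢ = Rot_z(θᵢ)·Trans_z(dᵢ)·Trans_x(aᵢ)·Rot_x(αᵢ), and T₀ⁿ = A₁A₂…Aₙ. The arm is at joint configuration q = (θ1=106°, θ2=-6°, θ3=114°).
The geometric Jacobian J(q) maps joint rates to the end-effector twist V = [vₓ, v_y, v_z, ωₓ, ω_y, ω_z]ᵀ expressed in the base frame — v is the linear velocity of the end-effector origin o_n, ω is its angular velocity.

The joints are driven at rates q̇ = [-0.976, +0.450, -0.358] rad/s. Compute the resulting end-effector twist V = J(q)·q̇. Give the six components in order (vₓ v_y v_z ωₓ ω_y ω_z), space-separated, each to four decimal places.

o_n = [-0.7462, 0.1829, 0.2919]
J₁: ẑ×o_n = [-0.1829, -0.7462, 0.0000], ω = ẑ
J2: z=[-0.9613, -0.2756, 0.0000] o=[-0.1571, 0.5479, 0.0000] → [-0.0805, 0.2806, 0.1885, -0.9613, -0.2756, 0.0000]
J3: z=[0.0288, -0.1005, 0.9945] o=[-0.1955, 0.6818, 0.0146] → [0.4682, -0.5557, -0.0697, 0.0288, -0.1005, 0.9945]
V = J·q̇ = [-0.0253, 1.0535, 0.1098, -0.4429, -0.0881, -1.3320]

-0.0253 1.0535 0.1098 -0.4429 -0.0881 -1.3320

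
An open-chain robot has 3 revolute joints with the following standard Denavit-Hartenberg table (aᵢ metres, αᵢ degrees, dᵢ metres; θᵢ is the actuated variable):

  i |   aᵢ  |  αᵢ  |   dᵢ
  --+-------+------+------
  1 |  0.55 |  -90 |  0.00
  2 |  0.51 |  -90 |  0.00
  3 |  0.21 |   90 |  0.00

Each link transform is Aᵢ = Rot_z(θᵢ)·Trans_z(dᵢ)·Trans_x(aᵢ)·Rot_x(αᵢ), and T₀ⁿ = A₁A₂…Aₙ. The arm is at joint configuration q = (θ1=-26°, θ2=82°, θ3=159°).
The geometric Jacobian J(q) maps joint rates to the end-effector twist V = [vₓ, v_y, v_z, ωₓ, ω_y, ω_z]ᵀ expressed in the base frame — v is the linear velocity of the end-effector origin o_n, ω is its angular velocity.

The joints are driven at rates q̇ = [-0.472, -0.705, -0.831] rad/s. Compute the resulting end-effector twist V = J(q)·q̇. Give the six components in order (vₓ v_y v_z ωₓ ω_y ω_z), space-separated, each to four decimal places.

-0.0214 -0.4826 -0.0311 0.4306 -0.9944 -0.3563

o_n = [0.5006, -0.3279, -0.3109]
J₁: ẑ×o_n = [0.3279, 0.5006, -0.0000], ω = ẑ
J2: z=[0.4384, 0.8988, 0.0000] o=[0.4943, -0.2411, 0.0000] → [-0.2794, 0.1363, -0.0437, 0.4384, 0.8988, 0.0000]
J3: z=[-0.8900, 0.4341, -0.1392] o=[0.5581, -0.2722, -0.5050] → [0.0765, 0.1808, 0.0745, -0.8900, 0.4341, -0.1392]
V = J·q̇ = [-0.0214, -0.4826, -0.0311, 0.4306, -0.9944, -0.3563]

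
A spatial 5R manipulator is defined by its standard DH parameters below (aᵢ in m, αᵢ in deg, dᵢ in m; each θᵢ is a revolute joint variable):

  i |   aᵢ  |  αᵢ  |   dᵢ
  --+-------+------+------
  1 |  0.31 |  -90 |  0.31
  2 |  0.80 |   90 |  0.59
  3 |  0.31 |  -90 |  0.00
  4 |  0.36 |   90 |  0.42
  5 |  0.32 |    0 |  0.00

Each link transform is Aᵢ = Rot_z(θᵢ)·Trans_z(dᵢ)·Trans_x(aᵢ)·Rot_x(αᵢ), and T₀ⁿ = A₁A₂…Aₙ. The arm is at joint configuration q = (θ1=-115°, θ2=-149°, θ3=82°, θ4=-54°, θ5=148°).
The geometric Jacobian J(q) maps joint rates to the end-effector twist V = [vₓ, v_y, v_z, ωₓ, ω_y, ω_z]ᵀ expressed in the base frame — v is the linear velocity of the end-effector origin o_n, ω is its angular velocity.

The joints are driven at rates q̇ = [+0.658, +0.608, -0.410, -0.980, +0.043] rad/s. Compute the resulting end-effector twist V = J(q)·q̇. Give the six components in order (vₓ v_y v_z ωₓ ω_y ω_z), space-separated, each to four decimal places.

o_n = [0.9152, -0.4760, 0.3858]
J₁: ẑ×o_n = [0.4760, 0.9152, -0.0000], ω = ẑ
J2: z=[0.9063, -0.4226, 0.0000] o=[-0.1310, -0.2810, 0.3100] → [-0.0320, -0.0687, 0.2654, 0.9063, -0.4226, 0.0000]
J3: z=[0.2177, 0.4668, -0.8572] o=[0.6935, 0.0912, 0.7220] → [-0.6431, -0.1169, -0.2269, 0.2177, 0.4668, -0.8572]
J4: z=[-0.2326, -0.8281, -0.5100] o=[0.9874, -0.0050, 0.7443] → [0.0566, -0.0466, 0.0498, -0.2326, -0.8281, -0.5100]
J5: z=[-0.6389, 0.5255, -0.5618] o=[1.1536, -0.2826, 0.2956] → [-0.0612, 0.1916, 0.2489, -0.6389, 0.5255, -0.5618]
V = J·q̇ = [0.4992, 0.6622, 0.2163, 0.6623, 0.3858, 1.4851]

0.4992 0.6622 0.2163 0.6623 0.3858 1.4851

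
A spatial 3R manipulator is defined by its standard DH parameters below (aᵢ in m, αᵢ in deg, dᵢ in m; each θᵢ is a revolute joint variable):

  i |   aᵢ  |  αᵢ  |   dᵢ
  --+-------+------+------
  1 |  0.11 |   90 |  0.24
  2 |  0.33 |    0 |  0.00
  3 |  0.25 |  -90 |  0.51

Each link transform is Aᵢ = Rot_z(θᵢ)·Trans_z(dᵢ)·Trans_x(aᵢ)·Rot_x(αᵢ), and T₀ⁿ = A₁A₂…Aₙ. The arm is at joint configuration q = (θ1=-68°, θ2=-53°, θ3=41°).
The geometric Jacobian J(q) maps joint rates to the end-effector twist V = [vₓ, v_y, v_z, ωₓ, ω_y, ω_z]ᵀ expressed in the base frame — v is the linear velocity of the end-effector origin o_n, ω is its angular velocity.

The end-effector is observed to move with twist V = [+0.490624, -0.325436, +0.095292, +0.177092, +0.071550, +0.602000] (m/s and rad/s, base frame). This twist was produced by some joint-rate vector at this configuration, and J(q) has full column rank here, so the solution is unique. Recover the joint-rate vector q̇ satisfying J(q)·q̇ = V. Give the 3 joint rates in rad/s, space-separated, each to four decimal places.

0.6020 0.7150 -0.9060

o_n = [-0.2657, -0.7039, -0.0755]
J₁: ẑ×o_n = [0.7039, -0.2657, 0.0000], ω = ẑ
J2: z=[-0.9272, -0.3746, 0.0000] o=[0.0412, -0.1020, 0.2400] → [0.1182, -0.2926, 0.4431, -0.9272, -0.3746, 0.0000]
J3: z=[-0.9272, -0.3746, 0.0000] o=[0.1156, -0.2861, -0.0235] → [0.0195, -0.0482, 0.2445, -0.9272, -0.3746, 0.0000]
q̇ = J⁺·V = [0.6020, 0.7150, -0.9060]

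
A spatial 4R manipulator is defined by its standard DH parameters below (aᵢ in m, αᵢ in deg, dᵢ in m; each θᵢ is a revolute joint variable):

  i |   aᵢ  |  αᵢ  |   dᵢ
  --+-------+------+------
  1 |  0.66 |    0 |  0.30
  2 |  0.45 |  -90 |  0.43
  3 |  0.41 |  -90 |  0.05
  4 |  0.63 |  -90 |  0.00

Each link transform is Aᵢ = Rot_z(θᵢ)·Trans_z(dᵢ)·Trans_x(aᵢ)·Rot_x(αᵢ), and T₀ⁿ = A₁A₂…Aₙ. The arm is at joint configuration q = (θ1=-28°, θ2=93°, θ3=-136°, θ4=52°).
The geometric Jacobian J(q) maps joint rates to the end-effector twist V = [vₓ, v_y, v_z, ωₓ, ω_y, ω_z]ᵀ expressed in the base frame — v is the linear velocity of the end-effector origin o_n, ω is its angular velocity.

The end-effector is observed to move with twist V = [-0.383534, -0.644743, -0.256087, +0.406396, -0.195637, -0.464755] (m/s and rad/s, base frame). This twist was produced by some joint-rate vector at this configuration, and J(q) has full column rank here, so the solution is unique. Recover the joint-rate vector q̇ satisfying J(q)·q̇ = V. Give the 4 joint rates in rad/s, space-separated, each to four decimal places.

-0.4380 -0.0210 -0.4510 -0.0080

o_n = [0.9350, -0.6109, 1.2842]
J₁: ẑ×o_n = [0.6109, 0.9350, -0.0000], ω = ẑ
J2: z=[0.0000, 0.0000, 1.0000] o=[0.5827, -0.3099, 0.3000] → [0.3010, 0.3522, -0.0000, 0.0000, 0.0000, 1.0000]
J3: z=[-0.9063, 0.4226, 0.0000] o=[0.7729, 0.0980, 0.7300] → [0.2342, 0.5023, 0.5739, -0.9063, 0.4226, 0.0000]
J4: z=[0.2936, 0.6296, 0.7193] o=[0.6030, -0.1482, 1.0148] → [0.5024, 0.1597, -0.3449, 0.2936, 0.6296, 0.7193]
q̇ = J⁺·V = [-0.4380, -0.0210, -0.4510, -0.0080]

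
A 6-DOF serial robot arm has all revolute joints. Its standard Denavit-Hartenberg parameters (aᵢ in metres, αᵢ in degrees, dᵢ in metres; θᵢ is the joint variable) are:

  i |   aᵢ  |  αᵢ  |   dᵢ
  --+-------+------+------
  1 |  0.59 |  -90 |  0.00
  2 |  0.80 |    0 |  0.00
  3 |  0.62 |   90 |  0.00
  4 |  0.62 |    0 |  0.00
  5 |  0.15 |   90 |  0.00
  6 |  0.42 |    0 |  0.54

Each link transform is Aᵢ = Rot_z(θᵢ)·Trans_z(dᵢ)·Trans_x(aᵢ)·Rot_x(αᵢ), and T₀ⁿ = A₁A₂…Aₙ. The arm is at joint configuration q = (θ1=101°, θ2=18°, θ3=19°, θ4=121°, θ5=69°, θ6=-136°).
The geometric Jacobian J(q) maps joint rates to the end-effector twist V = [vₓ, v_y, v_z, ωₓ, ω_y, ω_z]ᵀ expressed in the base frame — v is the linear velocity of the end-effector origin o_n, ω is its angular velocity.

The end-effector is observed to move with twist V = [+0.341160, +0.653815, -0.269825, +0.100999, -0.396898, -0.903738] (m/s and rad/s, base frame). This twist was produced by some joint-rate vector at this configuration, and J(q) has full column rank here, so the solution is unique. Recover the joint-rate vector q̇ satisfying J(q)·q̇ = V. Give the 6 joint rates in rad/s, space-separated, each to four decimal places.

-0.2740 0.0550 0.2190 0.1030 -0.8520 -0.3020

o_n = [-1.3482, 1.2254, -0.6949]
J₁: ẑ×o_n = [-1.2254, -1.3482, 0.0000], ω = ẑ
J2: z=[-0.9816, -0.1908, 0.0000] o=[-0.1126, 0.5792, 0.0000] → [0.1326, -0.6821, -0.8701, -0.9816, -0.1908, 0.0000]
J3: z=[-0.9816, -0.1908, 0.0000] o=[-0.2578, 1.3260, -0.2472] → [0.0854, -0.4395, -0.1093, -0.9816, -0.1908, 0.0000]
J4: z=[-0.1148, 0.5908, 0.7986] o=[-0.3522, 1.8121, -0.6203] → [0.4245, -0.8040, 0.6558, -0.1148, 0.5908, 0.7986]
J5: z=[-0.1148, 0.5908, 0.7986] o=[-0.8253, 1.4603, -0.4282] → [0.0301, -0.4483, 0.3359, -0.1148, 0.5908, 0.7986]
J6: z=[-0.9403, -0.3240, 0.1045] o=[-0.7772, 1.3495, -0.3393] → [0.1282, -0.3941, -0.0684, -0.9403, -0.3240, 0.1045]
q̇ = J⁺·V = [-0.2740, 0.0550, 0.2190, 0.1030, -0.8520, -0.3020]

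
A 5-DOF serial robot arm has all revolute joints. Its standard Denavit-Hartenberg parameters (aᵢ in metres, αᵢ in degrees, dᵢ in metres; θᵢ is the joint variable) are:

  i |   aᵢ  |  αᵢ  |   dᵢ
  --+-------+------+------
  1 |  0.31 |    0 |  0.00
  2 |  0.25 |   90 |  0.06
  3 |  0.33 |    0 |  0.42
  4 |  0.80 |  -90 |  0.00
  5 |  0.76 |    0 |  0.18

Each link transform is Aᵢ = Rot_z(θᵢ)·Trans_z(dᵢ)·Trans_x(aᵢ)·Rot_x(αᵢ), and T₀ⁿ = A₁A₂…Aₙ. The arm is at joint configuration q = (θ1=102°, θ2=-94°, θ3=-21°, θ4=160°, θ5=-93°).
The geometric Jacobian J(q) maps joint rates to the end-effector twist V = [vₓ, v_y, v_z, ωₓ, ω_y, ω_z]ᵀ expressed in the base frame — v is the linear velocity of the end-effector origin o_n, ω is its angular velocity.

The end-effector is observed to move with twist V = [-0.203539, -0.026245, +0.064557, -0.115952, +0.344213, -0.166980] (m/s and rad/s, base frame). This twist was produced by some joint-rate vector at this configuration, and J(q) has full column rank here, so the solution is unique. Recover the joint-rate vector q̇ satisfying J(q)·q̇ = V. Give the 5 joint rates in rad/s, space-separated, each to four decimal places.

0.2610 -0.3510 -0.7570 0.4000 0.1020

o_n = [-0.0328, -0.8829, 0.3046]
J₁: ẑ×o_n = [0.8829, -0.0328, 0.0000], ω = ẑ
J2: z=[0.0000, 0.0000, 1.0000] o=[-0.0645, 0.3032, 0.0000] → [1.1861, 0.0316, -0.0000, 0.0000, 0.0000, 1.0000]
J3: z=[0.1392, -0.9903, 0.0000] o=[0.1831, 0.3380, 0.0600] → [-0.2423, -0.0340, -0.3838, 0.1392, -0.9903, 0.0000]
J4: z=[0.1392, -0.9903, 0.0000] o=[0.5467, -0.0350, -0.0583] → [-0.3594, -0.0505, -0.6918, 0.1392, -0.9903, 0.0000]
J5: z=[-0.6497, -0.0913, -0.7547] o=[-0.0512, -0.1190, 0.4666] → [-0.5617, -0.1191, 0.4979, -0.6497, -0.0913, -0.7547]
q̇ = J⁺·V = [0.2610, -0.3510, -0.7570, 0.4000, 0.1020]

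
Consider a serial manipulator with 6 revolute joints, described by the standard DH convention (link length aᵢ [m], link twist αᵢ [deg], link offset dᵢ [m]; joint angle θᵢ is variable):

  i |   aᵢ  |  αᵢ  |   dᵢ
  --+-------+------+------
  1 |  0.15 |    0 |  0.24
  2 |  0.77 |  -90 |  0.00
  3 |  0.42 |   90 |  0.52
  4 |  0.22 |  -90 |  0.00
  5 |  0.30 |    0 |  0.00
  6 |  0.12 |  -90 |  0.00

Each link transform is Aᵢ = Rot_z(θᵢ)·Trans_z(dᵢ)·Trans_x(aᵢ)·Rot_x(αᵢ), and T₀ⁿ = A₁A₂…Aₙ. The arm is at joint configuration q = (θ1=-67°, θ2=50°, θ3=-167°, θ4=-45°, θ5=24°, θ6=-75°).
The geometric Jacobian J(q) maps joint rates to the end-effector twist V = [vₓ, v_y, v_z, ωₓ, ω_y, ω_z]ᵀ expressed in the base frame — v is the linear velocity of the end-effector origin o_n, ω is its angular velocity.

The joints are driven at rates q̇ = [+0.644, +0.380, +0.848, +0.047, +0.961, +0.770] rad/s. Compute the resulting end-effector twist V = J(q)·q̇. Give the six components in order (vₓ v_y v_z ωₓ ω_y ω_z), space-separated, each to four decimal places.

o_n = [0.0688, -0.0186, 0.4531]
J₁: ẑ×o_n = [0.0186, 0.0688, -0.0000], ω = ẑ
J2: z=[0.0000, 0.0000, 1.0000] o=[0.0586, -0.1381, 0.2400] → [-0.1195, 0.0102, 0.0000, 0.0000, 0.0000, 1.0000]
J3: z=[0.2924, 0.9563, 0.0000] o=[0.7950, -0.3632, 0.2400] → [0.2038, -0.0623, 0.7952, 0.2924, 0.9563, 0.0000]
J4: z=[-0.2151, 0.0658, -0.9744] o=[0.5556, 0.2537, 0.3345] → [-0.2575, 0.4999, 0.0906, -0.2151, 0.0658, -0.9744]
J5: z=[-0.4521, 0.8776, 0.1591] o=[0.3652, 0.1493, 0.3695] → [0.1001, -0.0093, 0.3360, -0.4521, 0.8776, 0.1591]
J6: z=[-0.4521, 0.8776, 0.1591] o=[0.1542, 0.0111, 0.5320] → [-0.0645, -0.0492, 0.0884, -0.4521, 0.8776, 0.1591]
V = J·q̇ = [0.1738, -0.0281, 1.0696, -0.5448, 2.3332, 1.2535]

0.1738 -0.0281 1.0696 -0.5448 2.3332 1.2535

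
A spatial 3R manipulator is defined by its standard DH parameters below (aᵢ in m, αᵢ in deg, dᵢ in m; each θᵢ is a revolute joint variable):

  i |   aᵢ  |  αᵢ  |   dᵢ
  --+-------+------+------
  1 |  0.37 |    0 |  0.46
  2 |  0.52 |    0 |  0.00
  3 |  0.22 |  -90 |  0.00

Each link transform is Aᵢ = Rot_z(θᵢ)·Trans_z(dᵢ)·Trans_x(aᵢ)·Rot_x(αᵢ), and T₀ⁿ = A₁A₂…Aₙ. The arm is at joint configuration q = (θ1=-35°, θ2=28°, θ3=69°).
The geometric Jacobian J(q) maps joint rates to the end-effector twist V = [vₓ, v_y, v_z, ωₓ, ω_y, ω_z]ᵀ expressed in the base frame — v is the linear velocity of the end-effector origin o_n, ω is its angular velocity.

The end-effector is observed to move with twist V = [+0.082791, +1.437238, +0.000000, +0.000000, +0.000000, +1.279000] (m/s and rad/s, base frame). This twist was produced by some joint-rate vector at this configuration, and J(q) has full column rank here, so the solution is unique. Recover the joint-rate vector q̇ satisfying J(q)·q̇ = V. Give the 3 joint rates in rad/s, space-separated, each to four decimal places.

0.9770 0.9780 -0.6760

o_n = [0.9225, -0.0813, 0.4600]
J₁: ẑ×o_n = [0.0813, 0.9225, -0.0000], ω = ẑ
J2: z=[0.0000, 0.0000, 1.0000] o=[0.3031, -0.2122, 0.4600] → [-0.1309, 0.6194, 0.0000, 0.0000, 0.0000, 1.0000]
J3: z=[0.0000, 0.0000, 1.0000] o=[0.8192, -0.2756, 0.4600] → [-0.1942, 0.1033, 0.0000, 0.0000, 0.0000, 1.0000]
q̇ = J⁺·V = [0.9770, 0.9780, -0.6760]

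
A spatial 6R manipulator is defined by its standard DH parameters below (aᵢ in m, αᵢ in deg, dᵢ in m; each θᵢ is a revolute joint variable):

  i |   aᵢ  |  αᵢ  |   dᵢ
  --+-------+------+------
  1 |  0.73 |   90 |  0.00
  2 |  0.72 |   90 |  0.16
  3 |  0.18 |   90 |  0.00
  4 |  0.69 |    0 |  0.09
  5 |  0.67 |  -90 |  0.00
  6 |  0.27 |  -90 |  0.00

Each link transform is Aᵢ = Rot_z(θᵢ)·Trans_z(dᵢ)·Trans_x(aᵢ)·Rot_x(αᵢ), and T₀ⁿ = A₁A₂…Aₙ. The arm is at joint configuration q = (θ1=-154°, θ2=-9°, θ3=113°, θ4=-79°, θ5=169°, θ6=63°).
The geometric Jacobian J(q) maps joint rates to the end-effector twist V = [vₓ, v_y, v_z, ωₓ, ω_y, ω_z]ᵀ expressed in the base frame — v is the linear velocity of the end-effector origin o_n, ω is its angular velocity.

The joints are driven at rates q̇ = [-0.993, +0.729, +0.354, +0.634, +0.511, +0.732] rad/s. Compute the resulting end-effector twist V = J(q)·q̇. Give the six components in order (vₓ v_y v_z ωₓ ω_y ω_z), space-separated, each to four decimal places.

o_n = [-1.2180, -0.1623, -0.1857]
J₁: ẑ×o_n = [0.1623, -1.2180, 0.0000], ω = ẑ
J2: z=[-0.4384, 0.8988, 0.0000] o=[-0.6561, -0.3200, 0.0000] → [-0.1669, -0.0814, 0.4359, -0.4384, 0.8988, 0.0000]
J3: z=[0.1406, 0.0686, -0.9877] o=[-1.3654, -0.4879, -0.1126] → [0.3166, -0.1353, 0.0357, 0.1406, 0.0686, -0.9877]
J4: z=[-0.9884, -0.0474, -0.1440] o=[-1.3756, -0.3086, -0.1016] → [0.0250, -0.1058, -0.1371, -0.9884, -0.0474, -0.1440]
J5: z=[-0.9884, -0.0474, -0.1440] o=[-1.5673, -0.2281, 0.5624] → [0.0449, -0.7898, -0.0484, -0.9884, -0.0474, -0.1440]
J6: z=[0.0567, -0.9965, -0.0611] o=[-1.4731, -0.1821, -0.0993] → [0.0873, -0.0107, 0.2553, 0.0567, -0.9965, -0.0611]
V = J·q̇ = [-0.0681, 0.6238, 0.4056, -1.3601, -0.1042, -1.5523]

-0.0681 0.6238 0.4056 -1.3601 -0.1042 -1.5523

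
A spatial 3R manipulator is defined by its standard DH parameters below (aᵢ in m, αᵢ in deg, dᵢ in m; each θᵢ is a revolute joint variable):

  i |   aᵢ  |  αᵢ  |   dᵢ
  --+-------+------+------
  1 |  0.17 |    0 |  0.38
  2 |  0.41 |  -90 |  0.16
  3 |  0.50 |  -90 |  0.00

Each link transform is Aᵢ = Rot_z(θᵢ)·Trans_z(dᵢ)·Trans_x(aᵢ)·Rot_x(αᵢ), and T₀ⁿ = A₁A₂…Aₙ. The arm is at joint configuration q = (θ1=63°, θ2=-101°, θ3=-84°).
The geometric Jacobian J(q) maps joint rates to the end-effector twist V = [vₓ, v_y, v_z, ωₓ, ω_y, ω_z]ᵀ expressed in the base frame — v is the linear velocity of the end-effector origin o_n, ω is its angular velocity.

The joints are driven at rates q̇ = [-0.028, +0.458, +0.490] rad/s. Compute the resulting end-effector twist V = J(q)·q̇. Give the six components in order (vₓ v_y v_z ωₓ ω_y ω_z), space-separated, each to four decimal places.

o_n = [0.4414, -0.1331, 1.0373]
J₁: ẑ×o_n = [0.1331, 0.4414, -0.0000], ω = ẑ
J2: z=[0.0000, 0.0000, 1.0000] o=[0.0772, 0.1515, 0.3800] → [0.2846, 0.3643, -0.0000, 0.0000, 0.0000, 1.0000]
J3: z=[0.6157, 0.7880, 0.0000] o=[0.4003, -0.1010, 0.5400] → [0.3918, -0.3061, -0.0523, 0.6157, 0.7880, 0.0000]
V = J·q̇ = [0.3186, 0.0045, -0.0256, 0.3017, 0.3861, 0.4300]

0.3186 0.0045 -0.0256 0.3017 0.3861 0.4300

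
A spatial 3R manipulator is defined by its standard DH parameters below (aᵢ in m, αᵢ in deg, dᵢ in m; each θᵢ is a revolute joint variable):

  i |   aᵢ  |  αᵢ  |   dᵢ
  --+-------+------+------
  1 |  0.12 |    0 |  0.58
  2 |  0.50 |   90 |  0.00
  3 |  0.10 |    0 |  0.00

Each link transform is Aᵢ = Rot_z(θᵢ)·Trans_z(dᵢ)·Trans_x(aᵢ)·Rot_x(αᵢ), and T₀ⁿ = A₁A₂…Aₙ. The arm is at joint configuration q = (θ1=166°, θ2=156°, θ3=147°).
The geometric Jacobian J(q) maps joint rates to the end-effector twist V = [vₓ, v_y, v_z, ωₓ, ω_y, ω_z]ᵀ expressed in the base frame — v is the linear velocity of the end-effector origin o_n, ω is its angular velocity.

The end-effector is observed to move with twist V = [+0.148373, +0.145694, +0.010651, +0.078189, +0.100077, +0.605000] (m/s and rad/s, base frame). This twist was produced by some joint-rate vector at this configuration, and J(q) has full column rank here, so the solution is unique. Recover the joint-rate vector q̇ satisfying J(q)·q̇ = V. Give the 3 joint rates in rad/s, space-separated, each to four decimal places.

0.4160 0.1890 -0.1270

o_n = [0.2115, -0.2272, 0.6345]
J₁: ẑ×o_n = [0.2272, 0.2115, -0.0000], ω = ẑ
J2: z=[0.0000, 0.0000, 1.0000] o=[-0.1164, 0.0290, 0.5800] → [0.2562, 0.3279, -0.0000, 0.0000, 0.0000, 1.0000]
J3: z=[-0.6157, -0.7880, 0.0000] o=[0.2776, -0.2788, 0.5800] → [-0.0429, 0.0335, -0.0839, -0.6157, -0.7880, 0.0000]
q̇ = J⁺·V = [0.4160, 0.1890, -0.1270]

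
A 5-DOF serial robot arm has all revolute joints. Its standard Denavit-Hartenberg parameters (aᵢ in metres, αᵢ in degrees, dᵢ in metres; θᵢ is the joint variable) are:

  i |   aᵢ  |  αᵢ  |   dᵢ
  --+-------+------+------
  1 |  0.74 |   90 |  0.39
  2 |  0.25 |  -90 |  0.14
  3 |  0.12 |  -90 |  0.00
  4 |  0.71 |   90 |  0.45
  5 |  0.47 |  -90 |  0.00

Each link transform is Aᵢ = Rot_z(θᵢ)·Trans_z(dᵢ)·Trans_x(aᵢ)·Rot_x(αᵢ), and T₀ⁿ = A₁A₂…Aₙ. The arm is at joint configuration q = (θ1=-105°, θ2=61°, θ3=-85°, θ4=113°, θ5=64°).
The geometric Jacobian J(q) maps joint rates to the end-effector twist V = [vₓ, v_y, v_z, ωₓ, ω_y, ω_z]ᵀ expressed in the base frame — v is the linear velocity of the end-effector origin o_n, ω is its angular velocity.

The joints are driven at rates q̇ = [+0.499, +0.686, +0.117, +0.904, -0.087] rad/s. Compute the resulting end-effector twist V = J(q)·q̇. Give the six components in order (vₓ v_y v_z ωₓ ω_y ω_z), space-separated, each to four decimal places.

o_n = [-0.3531, -1.9863, 0.9419]
J₁: ẑ×o_n = [1.9863, -0.3531, 0.0000], ω = ẑ
J2: z=[-0.9659, 0.2588, 0.0000] o=[-0.1915, -0.7148, 0.3900] → [0.1428, 0.5331, 1.2700, -0.9659, 0.2588, 0.0000]
J3: z=[0.2264, 0.8448, 0.4848] o=[-0.3581, -0.7956, 0.6087] → [0.8588, -0.0730, -0.2738, 0.2264, 0.8448, 0.4848]
J4: z=[-0.0408, -0.4891, 0.8713] o=[-0.4749, -0.7696, 0.6178] → [0.9016, 0.1194, 0.1092, -0.0408, -0.4891, 0.8713]
J5: z=[-0.9843, -0.1303, -0.1193] o=[-0.3712, -1.6020, 0.6719] → [-0.0810, 0.2636, 0.3806, -0.9843, -0.1303, -0.1193]
V = J·q̇ = [2.0117, 0.2660, 0.9048, -0.5874, -0.1544, 1.3537]

2.0117 0.2660 0.9048 -0.5874 -0.1544 1.3537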